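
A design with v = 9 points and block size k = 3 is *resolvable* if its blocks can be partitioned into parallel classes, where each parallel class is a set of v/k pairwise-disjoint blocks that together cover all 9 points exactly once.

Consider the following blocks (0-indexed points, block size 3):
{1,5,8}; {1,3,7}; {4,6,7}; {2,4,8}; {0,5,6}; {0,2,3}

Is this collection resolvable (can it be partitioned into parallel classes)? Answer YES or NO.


v = 9, block size k = 3, number of blocks = 6.
For resolvability, blocks must partition into parallel classes of size v/k = 3.
Total blocks must therefore be a multiple of 3: 6 = 3·2 + 0 ⇒ divisible ✓.
Greedy packing gives 2 candidate class(es). Each should be a full parallel class (size 3, covers all 9 points).
  Class 1 (3 blocks): {1,5,8}; {4,6,7}; {0,2,3}. Points covered: [0, 1, 2, 3, 4, 5, 6, 7, 8].
  Class 2 (3 blocks): {1,3,7}; {2,4,8}; {0,5,6}. Points covered: [0, 1, 2, 3, 4, 5, 6, 7, 8].
All classes full (size 3)? YES. All classes cover every point? YES.
Resolvable? YES.

YES


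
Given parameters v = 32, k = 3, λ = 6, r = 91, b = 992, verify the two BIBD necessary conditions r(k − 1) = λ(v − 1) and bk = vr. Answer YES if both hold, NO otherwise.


Condition (i): r(k − 1) = 91·2 = 182; λ(v − 1) = 6·31 = 186. Match? NO.
Condition (ii): bk = 992·3 = 2976; vr = 32·91 = 2912. Match? NO.
Both conditions hold? NO.

NO


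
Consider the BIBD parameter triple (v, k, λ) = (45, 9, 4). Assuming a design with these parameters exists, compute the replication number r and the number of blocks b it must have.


Any 2-(v, k, λ) BIBD satisfies two necessary conditions:
  (i)  Each point sits in r blocks, and counting incidences through any fixed point gives r(k − 1) = λ(v − 1), so r = λ(v − 1)/(k − 1).
  (ii) Total incidences bk = vr, so b = vr/k.
Step 1: r = λ(v − 1)/(k − 1) = 4·(45 − 1)/(9 − 1) = 4·44/8 = 176/8 = 22.
Step 2: b = vr/k = 45·22/9 = 990/9 = 110.
Check integrality: r = 22 ∈ Z ✓, b = 110 ∈ Z ✓.
(These identities are necessary conditions: they determine r and b for any design with these parameters, but do not by themselves prove that one exists.)

r = 22, b = 110.


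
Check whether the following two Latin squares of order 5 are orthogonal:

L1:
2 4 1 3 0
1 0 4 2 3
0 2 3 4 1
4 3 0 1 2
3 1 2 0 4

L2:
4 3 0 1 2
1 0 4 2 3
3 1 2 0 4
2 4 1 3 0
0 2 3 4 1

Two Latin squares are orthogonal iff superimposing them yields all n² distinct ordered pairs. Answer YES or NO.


Form the n² = 25 superimposed pairs (L1[i][j], L2[i][j]), row by row (rows and columns indexed from 0):
row 0: (2,4) (4,3) (1,0) (3,1) (0,2)
row 1: (1,1) (0,0) (4,4) (2,2) (3,3)
row 2: (0,3) (2,1) (3,2) (4,0) (1,4)
row 3: (4,2) (3,4) (0,1) (1,3) (2,0)
row 4: (3,0) (1,2) (2,3) (0,4) (4,1)
Orthogonality requires all 25 pairs distinct.
Check by first coordinate: for each symbol s of L1, list the L2 entries in the n cells where L1 = s; they must all differ.
  L1 = 0: L2 entries (in reading order) 2, 0, 3, 1, 4 — all 5 distinct ✓
  L1 = 1: L2 entries (in reading order) 0, 1, 4, 3, 2 — all 5 distinct ✓
  L1 = 2: L2 entries (in reading order) 4, 2, 1, 0, 3 — all 5 distinct ✓
  L1 = 3: L2 entries (in reading order) 1, 3, 2, 4, 0 — all 5 distinct ✓
  L1 = 4: L2 entries (in reading order) 3, 4, 0, 2, 1 — all 5 distinct ✓
Every symbol of L1 meets every symbol of L2 exactly once, so all 25 pairs are distinct (25 of 25).
Conclusion: YES.

YES


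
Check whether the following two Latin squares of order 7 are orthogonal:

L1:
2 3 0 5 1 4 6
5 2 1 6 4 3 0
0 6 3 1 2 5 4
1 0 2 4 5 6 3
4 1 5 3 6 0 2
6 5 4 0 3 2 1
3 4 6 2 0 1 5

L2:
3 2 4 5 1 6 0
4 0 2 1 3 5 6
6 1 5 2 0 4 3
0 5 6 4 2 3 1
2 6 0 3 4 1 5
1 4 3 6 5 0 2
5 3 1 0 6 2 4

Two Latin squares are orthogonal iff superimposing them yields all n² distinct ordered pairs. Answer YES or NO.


Form the n² = 49 superimposed pairs (L1[i][j], L2[i][j]), row by row (rows and columns indexed from 0):
row 0: (2,3) (3,2) (0,4) (5,5) (1,1) (4,6) (6,0)
row 1: (5,4) (2,0) (1,2) (6,1) (4,3) (3,5) (0,6)
row 2: (0,6) (6,1) (3,5) (1,2) (2,0) (5,4) (4,3)
row 3: (1,0) (0,5) (2,6) (4,4) (5,2) (6,3) (3,1)
row 4: (4,2) (1,6) (5,0) (3,3) (6,4) (0,1) (2,5)
row 5: (6,1) (5,4) (4,3) (0,6) (3,5) (2,0) (1,2)
row 6: (3,5) (4,3) (6,1) (2,0) (0,6) (1,2) (5,4)
Orthogonality requires all 49 pairs distinct.
But the pair (0,6) repeats: cell (1,6) has L1 = 0, L2 = 6, and cell (2,0) has L1 = 0, L2 = 6.
A repeated pair means some other pair never occurs (only 28 distinct pairs out of 49), so the squares are not orthogonal.
Conclusion: NO.

NO


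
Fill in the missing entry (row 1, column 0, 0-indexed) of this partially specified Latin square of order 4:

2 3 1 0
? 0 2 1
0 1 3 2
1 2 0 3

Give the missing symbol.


Row 1 contains symbols [0, 1, 2] — missing [3].
Column 0 contains symbols [0, 1, 2] — missing [3].
The missing symbol must appear in both missing sets; intersection = [3].
Therefore the hidden value is 3.

Missing value = 3.


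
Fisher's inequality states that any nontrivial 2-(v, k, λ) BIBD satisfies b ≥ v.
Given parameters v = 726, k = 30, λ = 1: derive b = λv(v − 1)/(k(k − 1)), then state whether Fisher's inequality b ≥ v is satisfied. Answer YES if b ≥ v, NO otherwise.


b = λv(v − 1)/(k(k − 1)) = 1·726·725/(30·29) = 526350/870 = 605.
Compare with v = 726: b < v, so Fisher's inequality fails.

NO


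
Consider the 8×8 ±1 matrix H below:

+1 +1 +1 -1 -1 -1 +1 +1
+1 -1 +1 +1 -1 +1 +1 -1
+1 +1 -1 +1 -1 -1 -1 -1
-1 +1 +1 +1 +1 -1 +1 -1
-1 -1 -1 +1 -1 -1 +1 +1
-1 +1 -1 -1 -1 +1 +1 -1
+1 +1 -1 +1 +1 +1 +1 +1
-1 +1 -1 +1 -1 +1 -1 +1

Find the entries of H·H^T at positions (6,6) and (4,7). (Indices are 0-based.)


Row 4 of H: [-1, -1, -1, 1, -1, -1, 1, 1].
Row 6 of H: [1, 1, -1, 1, 1, 1, 1, 1].
Row 7 of H: [-1, 1, -1, 1, -1, 1, -1, 1].
(H·H^T)[6][6] = Σ_j H[6][j]·H[6][j] = (1)² + (1)² + (-1)² + (1)² + (1)² + (1)² + (1)² + (1)² = 1 + 1 + 1 + 1 + 1 + 1 + 1 + 1 = 8.
(H·H^T)[4][7] = Σ_j H[4][j]·H[7][j] = (-1)·(-1) + (-1)·(1) + (-1)·(-1) + (1)·(1) + (-1)·(-1) + (-1)·(1) + (1)·(-1) + (1)·(1) = 1 + -1 + 1 + 1 + 1 + -1 + -1 + 1 = 2.
Rows 4 and 7 are not orthogonal (dot product = 2 ≠ 0), so H is not a Hadamard matrix.

(6,6) entry = 8; (4,7) entry = 2.


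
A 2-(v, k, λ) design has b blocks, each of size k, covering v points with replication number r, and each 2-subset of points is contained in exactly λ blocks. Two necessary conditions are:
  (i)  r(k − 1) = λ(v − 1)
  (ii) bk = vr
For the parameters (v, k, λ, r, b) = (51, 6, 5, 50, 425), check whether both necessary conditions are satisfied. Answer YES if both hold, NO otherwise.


Condition (i): r(k − 1) = 50·5 = 250; λ(v − 1) = 5·50 = 250. Match? YES.
Condition (ii): bk = 425·6 = 2550; vr = 51·50 = 2550. Match? YES.
Both conditions hold? YES.

YES


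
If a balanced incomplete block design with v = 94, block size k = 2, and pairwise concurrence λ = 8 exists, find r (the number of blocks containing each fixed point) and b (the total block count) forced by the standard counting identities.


Any 2-(v, k, λ) BIBD satisfies two necessary conditions:
  (i)  Each point sits in r blocks, and counting incidences through any fixed point gives r(k − 1) = λ(v − 1), so r = λ(v − 1)/(k − 1).
  (ii) Total incidences bk = vr, so b = vr/k.
Step 1: r = λ(v − 1)/(k − 1) = 8·(94 − 1)/(2 − 1) = 8·93/1 = 744/1 = 744.
Step 2: b = vr/k = 94·744/2 = 69936/2 = 34968.
Check integrality: r = 744 ∈ Z ✓, b = 34968 ∈ Z ✓.
(These identities are necessary conditions: they determine r and b for any design with these parameters, but do not by themselves prove that one exists.)

r = 744, b = 34968.


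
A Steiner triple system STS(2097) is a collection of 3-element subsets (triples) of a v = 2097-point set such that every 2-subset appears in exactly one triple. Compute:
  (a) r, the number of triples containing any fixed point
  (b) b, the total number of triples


An STS(v) is a 2-(v, 3, 1) BIBD: block size k = 3, λ = 1.
Replication: r(k − 1) = λ(v − 1) ⇒ r·2 = 2097 − 1 = 2096 ⇒ r = 1048.
Block count: bk = vr ⇒ b·3 = 2097·1048 = 2197656 ⇒ b = 732552.
(Check via b = v(v − 1)/6 = 2097·2096/6 = 4395312/6 = 732552.)

r = 1048, b = 732552.


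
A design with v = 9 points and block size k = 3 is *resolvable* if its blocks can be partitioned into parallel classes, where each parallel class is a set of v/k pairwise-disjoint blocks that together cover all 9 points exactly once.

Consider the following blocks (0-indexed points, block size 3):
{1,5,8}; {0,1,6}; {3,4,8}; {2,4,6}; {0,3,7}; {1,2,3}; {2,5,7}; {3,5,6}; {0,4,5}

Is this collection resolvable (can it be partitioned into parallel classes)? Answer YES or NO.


v = 9, block size k = 3, number of blocks = 9.
For resolvability, blocks must partition into parallel classes of size v/k = 3.
Total blocks must therefore be a multiple of 3: 9 = 3·3 + 0 ⇒ divisible ✓.
Consider block {1,2,3}. The only other block(s) in the collection disjoint from it are {0,4,5} — just 1 block(s). Any parallel class containing {1,2,3} would need 2 other blocks each disjoint from it, so no parallel class of size 3 can contain {1,2,3}.
Since every block must belong to some parallel class in a resolution, the collection cannot be partitioned into parallel classes.
Resolvable? NO.

NO


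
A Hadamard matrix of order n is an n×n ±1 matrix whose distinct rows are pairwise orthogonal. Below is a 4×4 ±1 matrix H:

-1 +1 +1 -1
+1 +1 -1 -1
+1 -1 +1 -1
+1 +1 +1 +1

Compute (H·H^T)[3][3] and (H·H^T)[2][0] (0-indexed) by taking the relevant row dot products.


Row 0 of H: [-1, 1, 1, -1].
Row 2 of H: [1, -1, 1, -1].
Row 3 of H: [1, 1, 1, 1].
(H·H^T)[3][3] = Σ_j H[3][j]·H[3][j] = (1)² + (1)² + (1)² + (1)² = 1 + 1 + 1 + 1 = 4.
(H·H^T)[2][0] = Σ_j H[2][j]·H[0][j] = (1)·(-1) + (-1)·(1) + (1)·(1) + (-1)·(-1) = -1 + -1 + 1 + 1 = 0.
So rows 2 and 0 are orthogonal; the diagonal entry equals n = 4.

(3,3) entry = 4; (2,0) entry = 0.


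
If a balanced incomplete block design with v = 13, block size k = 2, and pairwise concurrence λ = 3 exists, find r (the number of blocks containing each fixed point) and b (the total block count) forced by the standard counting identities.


Any 2-(v, k, λ) BIBD satisfies two necessary conditions:
  (i)  Each point sits in r blocks, and counting incidences through any fixed point gives r(k − 1) = λ(v − 1), so r = λ(v − 1)/(k − 1).
  (ii) Total incidences bk = vr, so b = vr/k.
Step 1: r = λ(v − 1)/(k − 1) = 3·(13 − 1)/(2 − 1) = 3·12/1 = 36/1 = 36.
Step 2: b = vr/k = 13·36/2 = 468/2 = 234.
Check integrality: r = 36 ∈ Z ✓, b = 234 ∈ Z ✓.
(These identities are necessary conditions: they determine r and b for any design with these parameters, but do not by themselves prove that one exists.)

r = 36, b = 234.


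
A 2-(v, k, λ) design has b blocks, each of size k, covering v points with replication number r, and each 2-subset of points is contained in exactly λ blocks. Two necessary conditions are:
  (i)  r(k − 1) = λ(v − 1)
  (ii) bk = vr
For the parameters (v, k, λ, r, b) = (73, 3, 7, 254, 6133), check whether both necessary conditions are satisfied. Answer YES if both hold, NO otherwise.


Condition (i): r(k − 1) = 254·2 = 508; λ(v − 1) = 7·72 = 504. Match? NO.
Condition (ii): bk = 6133·3 = 18399; vr = 73·254 = 18542. Match? NO.
Both conditions hold? NO.

NO


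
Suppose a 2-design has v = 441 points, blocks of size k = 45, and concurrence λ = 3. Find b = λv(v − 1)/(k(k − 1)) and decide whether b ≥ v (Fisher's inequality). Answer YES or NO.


b = λv(v − 1)/(k(k − 1)) = 3·441·440/(45·44) = 582120/1980 = 294.
Compare with v = 441: b < v, so Fisher's inequality fails.

NO


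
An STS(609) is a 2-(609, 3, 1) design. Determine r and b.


An STS(v) is a 2-(v, 3, 1) BIBD: block size k = 3, λ = 1.
Replication: r(k − 1) = λ(v − 1) ⇒ r·2 = 609 − 1 = 608 ⇒ r = 304.
Block count: bk = vr ⇒ b·3 = 609·304 = 185136 ⇒ b = 61712.
(Check via b = v(v − 1)/6 = 609·608/6 = 370272/6 = 61712.)

r = 304, b = 61712.


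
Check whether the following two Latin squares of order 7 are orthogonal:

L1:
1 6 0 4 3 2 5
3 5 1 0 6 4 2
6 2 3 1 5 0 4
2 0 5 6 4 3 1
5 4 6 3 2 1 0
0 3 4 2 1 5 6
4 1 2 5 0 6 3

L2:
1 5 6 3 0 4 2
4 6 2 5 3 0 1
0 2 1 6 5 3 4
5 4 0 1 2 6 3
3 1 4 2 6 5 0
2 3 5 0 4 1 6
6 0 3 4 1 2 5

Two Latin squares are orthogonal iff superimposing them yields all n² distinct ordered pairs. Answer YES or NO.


Form the n² = 49 superimposed pairs (L1[i][j], L2[i][j]), row by row (rows and columns indexed from 0):
row 0: (1,1) (6,5) (0,6) (4,3) (3,0) (2,4) (5,2)
row 1: (3,4) (5,6) (1,2) (0,5) (6,3) (4,0) (2,1)
row 2: (6,0) (2,2) (3,1) (1,6) (5,5) (0,3) (4,4)
row 3: (2,5) (0,4) (5,0) (6,1) (4,2) (3,6) (1,3)
row 4: (5,3) (4,1) (6,4) (3,2) (2,6) (1,5) (0,0)
row 5: (0,2) (3,3) (4,5) (2,0) (1,4) (5,1) (6,6)
row 6: (4,6) (1,0) (2,3) (5,4) (0,1) (6,2) (3,5)
Orthogonality requires all 49 pairs distinct.
Check by first coordinate: for each symbol s of L1, list the L2 entries in the n cells where L1 = s; they must all differ.
  L1 = 0: L2 entries (in reading order) 6, 5, 3, 4, 0, 2, 1 — all 7 distinct ✓
  L1 = 1: L2 entries (in reading order) 1, 2, 6, 3, 5, 4, 0 — all 7 distinct ✓
  L1 = 2: L2 entries (in reading order) 4, 1, 2, 5, 6, 0, 3 — all 7 distinct ✓
  L1 = 3: L2 entries (in reading order) 0, 4, 1, 6, 2, 3, 5 — all 7 distinct ✓
  L1 = 4: L2 entries (in reading order) 3, 0, 4, 2, 1, 5, 6 — all 7 distinct ✓
  L1 = 5: L2 entries (in reading order) 2, 6, 5, 0, 3, 1, 4 — all 7 distinct ✓
  L1 = 6: L2 entries (in reading order) 5, 3, 0, 1, 4, 6, 2 — all 7 distinct ✓
Every symbol of L1 meets every symbol of L2 exactly once, so all 49 pairs are distinct (49 of 49).
Conclusion: YES.

YES


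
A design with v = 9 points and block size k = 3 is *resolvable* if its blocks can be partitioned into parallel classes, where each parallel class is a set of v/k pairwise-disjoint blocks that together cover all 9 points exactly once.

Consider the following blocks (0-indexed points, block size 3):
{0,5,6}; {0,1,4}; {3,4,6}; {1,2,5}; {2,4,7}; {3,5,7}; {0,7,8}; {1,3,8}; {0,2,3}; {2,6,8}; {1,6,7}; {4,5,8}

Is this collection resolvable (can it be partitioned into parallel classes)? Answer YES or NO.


v = 9, block size k = 3, number of blocks = 12.
For resolvability, blocks must partition into parallel classes of size v/k = 3.
Total blocks must therefore be a multiple of 3: 12 = 3·4 + 0 ⇒ divisible ✓.
Greedy packing gives 4 candidate class(es). Each should be a full parallel class (size 3, covers all 9 points).
  Class 1 (3 blocks): {0,5,6}; {2,4,7}; {1,3,8}. Points covered: [0, 1, 2, 3, 4, 5, 6, 7, 8].
  Class 2 (3 blocks): {0,1,4}; {3,5,7}; {2,6,8}. Points covered: [0, 1, 2, 3, 4, 5, 6, 7, 8].
  Class 3 (3 blocks): {3,4,6}; {1,2,5}; {0,7,8}. Points covered: [0, 1, 2, 3, 4, 5, 6, 7, 8].
  Class 4 (3 blocks): {0,2,3}; {1,6,7}; {4,5,8}. Points covered: [0, 1, 2, 3, 4, 5, 6, 7, 8].
All classes full (size 3)? YES. All classes cover every point? YES.
Resolvable? YES.

YES


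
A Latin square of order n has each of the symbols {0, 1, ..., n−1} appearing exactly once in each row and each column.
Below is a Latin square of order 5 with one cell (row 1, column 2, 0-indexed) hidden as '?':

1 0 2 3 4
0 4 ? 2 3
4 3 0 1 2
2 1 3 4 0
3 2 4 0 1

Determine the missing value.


Row 1 contains symbols [0, 2, 3, 4] — missing [1].
Column 2 contains symbols [0, 2, 3, 4] — missing [1].
The missing symbol must appear in both missing sets; intersection = [1].
Therefore the hidden value is 1.

Missing value = 1.


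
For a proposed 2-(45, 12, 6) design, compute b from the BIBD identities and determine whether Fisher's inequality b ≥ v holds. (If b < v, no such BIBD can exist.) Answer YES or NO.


b = λv(v − 1)/(k(k − 1)) = 6·45·44/(12·11) = 11880/132 = 90.
Compare with v = 45: b ≥ v, so Fisher's inequality holds.

YES


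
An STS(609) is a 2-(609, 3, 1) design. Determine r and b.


An STS(v) is a 2-(v, 3, 1) BIBD: block size k = 3, λ = 1.
Replication: r(k − 1) = λ(v − 1) ⇒ r·2 = 609 − 1 = 608 ⇒ r = 304.
Block count: bk = vr ⇒ b·3 = 609·304 = 185136 ⇒ b = 61712.

r = 304, b = 61712.


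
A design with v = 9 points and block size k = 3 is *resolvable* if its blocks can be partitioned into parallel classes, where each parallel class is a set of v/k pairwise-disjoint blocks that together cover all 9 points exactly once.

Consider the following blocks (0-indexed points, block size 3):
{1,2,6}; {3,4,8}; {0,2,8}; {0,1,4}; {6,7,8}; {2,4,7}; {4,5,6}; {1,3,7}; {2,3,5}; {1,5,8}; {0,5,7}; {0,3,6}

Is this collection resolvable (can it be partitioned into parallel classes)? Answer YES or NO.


v = 9, block size k = 3, number of blocks = 12.
For resolvability, blocks must partition into parallel classes of size v/k = 3.
Total blocks must therefore be a multiple of 3: 12 = 3·4 + 0 ⇒ divisible ✓.
Greedy packing gives 4 candidate class(es). Each should be a full parallel class (size 3, covers all 9 points).
  Class 1 (3 blocks): {1,2,6}; {3,4,8}; {0,5,7}. Points covered: [0, 1, 2, 3, 4, 5, 6, 7, 8].
  Class 2 (3 blocks): {0,2,8}; {4,5,6}; {1,3,7}. Points covered: [0, 1, 2, 3, 4, 5, 6, 7, 8].
  Class 3 (3 blocks): {0,1,4}; {6,7,8}; {2,3,5}. Points covered: [0, 1, 2, 3, 4, 5, 6, 7, 8].
  Class 4 (3 blocks): {2,4,7}; {1,5,8}; {0,3,6}. Points covered: [0, 1, 2, 3, 4, 5, 6, 7, 8].
All classes full (size 3)? YES. All classes cover every point? YES.
Resolvable? YES.

YES


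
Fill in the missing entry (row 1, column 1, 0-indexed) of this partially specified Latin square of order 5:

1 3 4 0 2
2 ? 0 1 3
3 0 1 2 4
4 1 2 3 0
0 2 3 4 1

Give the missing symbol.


Row 1 contains symbols [0, 1, 2, 3] — missing [4].
Column 1 contains symbols [0, 1, 2, 3] — missing [4].
The missing symbol must appear in both missing sets; intersection = [4].
Therefore the hidden value is 4.

Missing value = 4.


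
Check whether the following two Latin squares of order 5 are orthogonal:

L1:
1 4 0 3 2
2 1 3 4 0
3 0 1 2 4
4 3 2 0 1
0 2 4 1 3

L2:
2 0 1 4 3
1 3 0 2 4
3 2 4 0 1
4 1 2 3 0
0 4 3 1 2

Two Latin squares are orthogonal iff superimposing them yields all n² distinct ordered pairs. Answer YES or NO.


Form the n² = 25 superimposed pairs (L1[i][j], L2[i][j]), row by row (rows and columns indexed from 0):
row 0: (1,2) (4,0) (0,1) (3,4) (2,3)
row 1: (2,1) (1,3) (3,0) (4,2) (0,4)
row 2: (3,3) (0,2) (1,4) (2,0) (4,1)
row 3: (4,4) (3,1) (2,2) (0,3) (1,0)
row 4: (0,0) (2,4) (4,3) (1,1) (3,2)
Orthogonality requires all 25 pairs distinct.
Check by first coordinate: for each symbol s of L1, list the L2 entries in the n cells where L1 = s; they must all differ.
  L1 = 0: L2 entries (in reading order) 1, 4, 2, 3, 0 — all 5 distinct ✓
  L1 = 1: L2 entries (in reading order) 2, 3, 4, 0, 1 — all 5 distinct ✓
  L1 = 2: L2 entries (in reading order) 3, 1, 0, 2, 4 — all 5 distinct ✓
  L1 = 3: L2 entries (in reading order) 4, 0, 3, 1, 2 — all 5 distinct ✓
  L1 = 4: L2 entries (in reading order) 0, 2, 1, 4, 3 — all 5 distinct ✓
Every symbol of L1 meets every symbol of L2 exactly once, so all 25 pairs are distinct (25 of 25).
Conclusion: YES.

YES


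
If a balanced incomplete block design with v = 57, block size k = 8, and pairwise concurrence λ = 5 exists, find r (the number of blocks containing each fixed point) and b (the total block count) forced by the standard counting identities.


Any 2-(v, k, λ) BIBD satisfies two necessary conditions:
  (i)  Each point sits in r blocks, and counting incidences through any fixed point gives r(k − 1) = λ(v − 1), so r = λ(v − 1)/(k − 1).
  (ii) Total incidences bk = vr, so b = vr/k.
Step 1: r = λ(v − 1)/(k − 1) = 5·(57 − 1)/(8 − 1) = 5·56/7 = 280/7 = 40.
Step 2: b = vr/k = 57·40/8 = 2280/8 = 285.
Check integrality: r = 40 ∈ Z ✓, b = 285 ∈ Z ✓.
(These identities are necessary conditions: they determine r and b for any design with these parameters, but do not by themselves prove that one exists.)

r = 40, b = 285.


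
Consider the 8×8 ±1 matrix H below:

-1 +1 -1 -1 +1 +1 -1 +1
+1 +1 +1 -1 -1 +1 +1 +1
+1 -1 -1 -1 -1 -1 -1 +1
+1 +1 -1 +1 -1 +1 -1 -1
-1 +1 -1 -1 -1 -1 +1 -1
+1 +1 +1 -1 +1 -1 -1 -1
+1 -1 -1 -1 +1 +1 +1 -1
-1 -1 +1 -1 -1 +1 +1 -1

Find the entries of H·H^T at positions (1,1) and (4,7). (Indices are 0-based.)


Row 1 of H: [1, 1, 1, -1, -1, 1, 1, 1].
Row 4 of H: [-1, 1, -1, -1, -1, -1, 1, -1].
Row 7 of H: [-1, -1, 1, -1, -1, 1, 1, -1].
(H·H^T)[1][1] = Σ_j H[1][j]·H[1][j] = (1)² + (1)² + (1)² + (-1)² + (-1)² + (1)² + (1)² + (1)² = 1 + 1 + 1 + 1 + 1 + 1 + 1 + 1 = 8.
(H·H^T)[4][7] = Σ_j H[4][j]·H[7][j] = (-1)·(-1) + (1)·(-1) + (-1)·(1) + (-1)·(-1) + (-1)·(-1) + (-1)·(1) + (1)·(1) + (-1)·(-1) = 1 + -1 + -1 + 1 + 1 + -1 + 1 + 1 = 2.
Rows 4 and 7 are not orthogonal (dot product = 2 ≠ 0), so H is not a Hadamard matrix.

(1,1) entry = 8; (4,7) entry = 2.


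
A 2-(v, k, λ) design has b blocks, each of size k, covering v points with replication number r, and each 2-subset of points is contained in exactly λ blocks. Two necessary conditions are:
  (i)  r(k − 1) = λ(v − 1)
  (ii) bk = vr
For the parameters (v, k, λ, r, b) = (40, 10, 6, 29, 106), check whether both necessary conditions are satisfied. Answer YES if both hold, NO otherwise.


Condition (i): r(k − 1) = 29·9 = 261; λ(v − 1) = 6·39 = 234. Match? NO.
Condition (ii): bk = 106·10 = 1060; vr = 40·29 = 1160. Match? NO.
Both conditions hold? NO.

NO


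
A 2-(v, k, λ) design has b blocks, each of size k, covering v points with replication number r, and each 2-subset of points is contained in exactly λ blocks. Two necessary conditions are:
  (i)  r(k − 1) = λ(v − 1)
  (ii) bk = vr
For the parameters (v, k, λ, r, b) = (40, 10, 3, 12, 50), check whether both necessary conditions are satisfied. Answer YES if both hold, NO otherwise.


Condition (i): r(k − 1) = 12·9 = 108; λ(v − 1) = 3·39 = 117. Match? NO.
Condition (ii): bk = 50·10 = 500; vr = 40·12 = 480. Match? NO.
Both conditions hold? NO.

NO


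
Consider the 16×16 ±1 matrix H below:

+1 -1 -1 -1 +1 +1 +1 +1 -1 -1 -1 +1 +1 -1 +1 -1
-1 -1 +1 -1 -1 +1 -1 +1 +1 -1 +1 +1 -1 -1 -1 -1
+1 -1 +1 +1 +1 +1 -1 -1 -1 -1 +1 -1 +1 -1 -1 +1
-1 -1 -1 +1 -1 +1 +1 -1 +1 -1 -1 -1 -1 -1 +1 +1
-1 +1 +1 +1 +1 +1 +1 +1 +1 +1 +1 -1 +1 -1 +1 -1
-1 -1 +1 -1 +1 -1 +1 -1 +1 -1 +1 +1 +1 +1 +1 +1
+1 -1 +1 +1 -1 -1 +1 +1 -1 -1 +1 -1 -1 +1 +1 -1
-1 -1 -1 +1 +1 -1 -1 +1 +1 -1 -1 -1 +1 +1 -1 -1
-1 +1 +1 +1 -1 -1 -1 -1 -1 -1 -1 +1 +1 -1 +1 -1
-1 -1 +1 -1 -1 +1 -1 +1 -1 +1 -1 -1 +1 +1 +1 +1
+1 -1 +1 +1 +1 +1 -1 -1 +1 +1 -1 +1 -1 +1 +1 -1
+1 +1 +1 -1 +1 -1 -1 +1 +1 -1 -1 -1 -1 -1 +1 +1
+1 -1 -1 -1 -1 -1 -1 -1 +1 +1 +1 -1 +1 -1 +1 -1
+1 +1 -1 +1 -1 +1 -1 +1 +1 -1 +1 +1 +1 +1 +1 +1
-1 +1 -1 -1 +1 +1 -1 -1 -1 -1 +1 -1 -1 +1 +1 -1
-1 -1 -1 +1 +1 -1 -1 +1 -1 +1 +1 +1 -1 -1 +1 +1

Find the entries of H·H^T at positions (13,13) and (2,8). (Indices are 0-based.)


Row 2 of H: [1, -1, 1, 1, 1, 1, -1, -1, -1, -1, 1, -1, 1, -1, -1, 1].
Row 8 of H: [-1, 1, 1, 1, -1, -1, -1, -1, -1, -1, -1, 1, 1, -1, 1, -1].
Row 13 of H: [1, 1, -1, 1, -1, 1, -1, 1, 1, -1, 1, 1, 1, 1, 1, 1].
(H·H^T)[13][13] = Σ_j H[13][j]·H[13][j] = (1)² + (1)² + (-1)² + (1)² + (-1)² + (1)² + (-1)² + (1)² + (1)² + (-1)² + (1)² + (1)² + (1)² + (1)² + (1)² + (1)² = 1 + 1 + 1 + 1 + 1 + 1 + 1 + 1 + 1 + 1 + 1 + 1 + 1 + 1 + 1 + 1 = 16.
(H·H^T)[2][8] = Σ_j H[2][j]·H[8][j] = (1)·(-1) + (-1)·(1) + (1)·(1) + (1)·(1) + (1)·(-1) + (1)·(-1) + (-1)·(-1) + (-1)·(-1) + (-1)·(-1) + (-1)·(-1) + (1)·(-1) + (-1)·(1) + (1)·(1) + (-1)·(-1) + (-1)·(1) + (1)·(-1) = -1 + -1 + 1 + 1 + -1 + -1 + 1 + 1 + 1 + 1 + -1 + -1 + 1 + 1 + -1 + -1 = 0.
So rows 2 and 8 are orthogonal; the diagonal entry equals n = 16.

(13,13) entry = 16; (2,8) entry = 0.


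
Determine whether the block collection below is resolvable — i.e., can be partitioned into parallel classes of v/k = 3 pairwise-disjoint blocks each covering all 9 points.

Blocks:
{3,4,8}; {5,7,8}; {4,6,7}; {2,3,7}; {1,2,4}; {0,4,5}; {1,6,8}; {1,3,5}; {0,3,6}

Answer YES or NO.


v = 9, block size k = 3, number of blocks = 9.
For resolvability, blocks must partition into parallel classes of size v/k = 3.
Total blocks must therefore be a multiple of 3: 9 = 3·3 + 0 ⇒ divisible ✓.
Consider block {3,4,8}. It intersects every other block in the collection, so no parallel class of size 3 can contain it.
Since every block must belong to some parallel class in a resolution, the collection cannot be partitioned into parallel classes.
Resolvable? NO.

NO


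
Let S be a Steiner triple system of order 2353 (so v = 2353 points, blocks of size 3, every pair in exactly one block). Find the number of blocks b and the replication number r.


An STS(v) is a 2-(v, 3, 1) BIBD: block size k = 3, λ = 1.
Replication: r(k − 1) = λ(v − 1) ⇒ r·2 = 2353 − 1 = 2352 ⇒ r = 1176.
Block count: b = v(v − 1)/6 = 2353·2352/6 = 5534256/6 = 922376.
(Check via bk = vr: 922376·3 = 2767128 = 2353·1176 = 2767128 ✓.)

r = 1176, b = 922376.


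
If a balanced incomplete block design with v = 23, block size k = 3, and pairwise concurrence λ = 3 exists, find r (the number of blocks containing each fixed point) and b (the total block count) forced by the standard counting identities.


Any 2-(v, k, λ) BIBD satisfies two necessary conditions:
  (i)  Each point sits in r blocks, and counting incidences through any fixed point gives r(k − 1) = λ(v − 1), so r = λ(v − 1)/(k − 1).
  (ii) Total incidences bk = vr, so b = vr/k.
Step 1: r = λ(v − 1)/(k − 1) = 3·(23 − 1)/(3 − 1) = 3·22/2 = 66/2 = 33.
Step 2: b = vr/k = 23·33/3 = 759/3 = 253.
Check integrality: r = 33 ∈ Z ✓, b = 253 ∈ Z ✓.
(These identities are necessary conditions: they determine r and b for any design with these parameters, but do not by themselves prove that one exists.)

r = 33, b = 253.


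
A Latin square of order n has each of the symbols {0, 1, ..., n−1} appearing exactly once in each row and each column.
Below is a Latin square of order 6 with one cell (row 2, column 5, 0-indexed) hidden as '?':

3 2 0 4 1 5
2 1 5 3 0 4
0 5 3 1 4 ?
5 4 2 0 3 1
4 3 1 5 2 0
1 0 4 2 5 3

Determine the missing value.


Row 2 contains symbols [0, 1, 3, 4, 5] — missing [2].
Column 5 contains symbols [0, 1, 3, 4, 5] — missing [2].
The missing symbol must appear in both missing sets; intersection = [2].
Therefore the hidden value is 2.

Missing value = 2.


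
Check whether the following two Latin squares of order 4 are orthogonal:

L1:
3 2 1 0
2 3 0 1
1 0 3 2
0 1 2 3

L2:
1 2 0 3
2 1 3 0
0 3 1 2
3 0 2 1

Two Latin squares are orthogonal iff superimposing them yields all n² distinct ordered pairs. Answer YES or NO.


Form the n² = 16 superimposed pairs (L1[i][j], L2[i][j]), row by row (rows and columns indexed from 0):
row 0: (3,1) (2,2) (1,0) (0,3)
row 1: (2,2) (3,1) (0,3) (1,0)
row 2: (1,0) (0,3) (3,1) (2,2)
row 3: (0,3) (1,0) (2,2) (3,1)
Orthogonality requires all 16 pairs distinct.
But the pair (2,2) repeats: cell (0,1) has L1 = 2, L2 = 2, and cell (1,0) has L1 = 2, L2 = 2.
A repeated pair means some other pair never occurs (only 4 distinct pairs out of 16), so the squares are not orthogonal.
Conclusion: NO.

NO


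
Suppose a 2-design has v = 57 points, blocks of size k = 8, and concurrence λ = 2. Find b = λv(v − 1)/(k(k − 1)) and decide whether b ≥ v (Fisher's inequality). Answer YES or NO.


b = λv(v − 1)/(k(k − 1)) = 2·57·56/(8·7) = 6384/56 = 114.
Compare with v = 57: b ≥ v, so Fisher's inequality holds.

YES


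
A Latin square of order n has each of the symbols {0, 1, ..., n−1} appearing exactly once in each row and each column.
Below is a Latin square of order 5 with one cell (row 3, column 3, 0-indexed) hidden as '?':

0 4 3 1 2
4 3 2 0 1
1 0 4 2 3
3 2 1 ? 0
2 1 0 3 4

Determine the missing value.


Row 3 contains symbols [0, 1, 2, 3] — missing [4].
Column 3 contains symbols [0, 1, 2, 3] — missing [4].
The missing symbol must appear in both missing sets; intersection = [4].
Therefore the hidden value is 4.

Missing value = 4.


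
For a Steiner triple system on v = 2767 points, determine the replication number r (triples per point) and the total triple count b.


An STS(v) is a 2-(v, 3, 1) BIBD: block size k = 3, λ = 1.
Replication: r(k − 1) = λ(v − 1) ⇒ r·2 = 2767 − 1 = 2766 ⇒ r = 1383.
Block count: b = v(v − 1)/6 = 2767·2766/6 = 7653522/6 = 1275587.
(Check via bk = vr: 1275587·3 = 3826761 = 2767·1383 = 3826761 ✓.)

r = 1383, b = 1275587.


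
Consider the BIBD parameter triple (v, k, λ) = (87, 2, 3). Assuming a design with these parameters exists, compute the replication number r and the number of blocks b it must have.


Any 2-(v, k, λ) BIBD satisfies two necessary conditions:
  (i)  Each point sits in r blocks, and counting incidences through any fixed point gives r(k − 1) = λ(v − 1), so r = λ(v − 1)/(k − 1).
  (ii) Total incidences bk = vr, so b = vr/k.
Step 1: r = λ(v − 1)/(k − 1) = 3·(87 − 1)/(2 − 1) = 3·86/1 = 258/1 = 258.
Step 2: b = vr/k = 87·258/2 = 22446/2 = 11223.
Check integrality: r = 258 ∈ Z ✓, b = 11223 ∈ Z ✓.
(These identities are necessary conditions: they determine r and b for any design with these parameters, but do not by themselves prove that one exists.)

r = 258, b = 11223.


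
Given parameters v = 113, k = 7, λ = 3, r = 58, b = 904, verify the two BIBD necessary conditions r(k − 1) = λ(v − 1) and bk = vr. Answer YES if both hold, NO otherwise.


Condition (i): r(k − 1) = 58·6 = 348; λ(v − 1) = 3·112 = 336. Match? NO.
Condition (ii): bk = 904·7 = 6328; vr = 113·58 = 6554. Match? NO.
Both conditions hold? NO.

NO


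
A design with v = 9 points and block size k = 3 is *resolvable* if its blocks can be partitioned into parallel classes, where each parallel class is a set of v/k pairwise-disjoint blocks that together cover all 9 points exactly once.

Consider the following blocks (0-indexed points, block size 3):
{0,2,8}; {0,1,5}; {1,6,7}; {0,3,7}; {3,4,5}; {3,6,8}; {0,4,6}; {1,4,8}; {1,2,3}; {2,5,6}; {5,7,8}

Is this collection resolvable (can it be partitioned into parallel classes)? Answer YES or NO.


v = 9, block size k = 3, number of blocks = 11.
For resolvability, blocks must partition into parallel classes of size v/k = 3.
Total blocks must therefore be a multiple of 3: 11 = 3·3 + 2 ⇒ not divisible ✗.
Resolvable? NO.

NO


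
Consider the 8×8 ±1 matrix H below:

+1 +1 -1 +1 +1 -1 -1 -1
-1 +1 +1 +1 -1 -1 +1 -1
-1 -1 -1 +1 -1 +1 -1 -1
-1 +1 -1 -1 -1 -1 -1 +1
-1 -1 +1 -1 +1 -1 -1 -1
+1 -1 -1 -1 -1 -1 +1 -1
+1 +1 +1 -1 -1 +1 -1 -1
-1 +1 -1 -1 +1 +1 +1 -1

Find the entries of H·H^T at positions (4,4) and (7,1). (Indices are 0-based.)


Row 1 of H: [-1, 1, 1, 1, -1, -1, 1, -1].
Row 4 of H: [-1, -1, 1, -1, 1, -1, -1, -1].
Row 7 of H: [-1, 1, -1, -1, 1, 1, 1, -1].
(H·H^T)[4][4] = Σ_j H[4][j]·H[4][j] = (-1)² + (-1)² + (1)² + (-1)² + (1)² + (-1)² + (-1)² + (-1)² = 1 + 1 + 1 + 1 + 1 + 1 + 1 + 1 = 8.
(H·H^T)[7][1] = Σ_j H[7][j]·H[1][j] = (-1)·(-1) + (1)·(1) + (-1)·(1) + (-1)·(1) + (1)·(-1) + (1)·(-1) + (1)·(1) + (-1)·(-1) = 1 + 1 + -1 + -1 + -1 + -1 + 1 + 1 = 0.
So rows 7 and 1 are orthogonal; the diagonal entry equals n = 8.

(4,4) entry = 8; (7,1) entry = 0.


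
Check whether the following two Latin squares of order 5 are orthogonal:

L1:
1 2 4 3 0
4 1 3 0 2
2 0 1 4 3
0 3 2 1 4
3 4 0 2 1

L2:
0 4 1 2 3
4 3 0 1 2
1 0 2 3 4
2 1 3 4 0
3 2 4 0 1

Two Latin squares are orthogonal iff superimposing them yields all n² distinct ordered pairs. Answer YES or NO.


Form the n² = 25 superimposed pairs (L1[i][j], L2[i][j]), row by row (rows and columns indexed from 0):
row 0: (1,0) (2,4) (4,1) (3,2) (0,3)
row 1: (4,4) (1,3) (3,0) (0,1) (2,2)
row 2: (2,1) (0,0) (1,2) (4,3) (3,4)
row 3: (0,2) (3,1) (2,3) (1,4) (4,0)
row 4: (3,3) (4,2) (0,4) (2,0) (1,1)
Orthogonality requires all 25 pairs distinct.
Check by first coordinate: for each symbol s of L1, list the L2 entries in the n cells where L1 = s; they must all differ.
  L1 = 0: L2 entries (in reading order) 3, 1, 0, 2, 4 — all 5 distinct ✓
  L1 = 1: L2 entries (in reading order) 0, 3, 2, 4, 1 — all 5 distinct ✓
  L1 = 2: L2 entries (in reading order) 4, 2, 1, 3, 0 — all 5 distinct ✓
  L1 = 3: L2 entries (in reading order) 2, 0, 4, 1, 3 — all 5 distinct ✓
  L1 = 4: L2 entries (in reading order) 1, 4, 3, 0, 2 — all 5 distinct ✓
Every symbol of L1 meets every symbol of L2 exactly once, so all 25 pairs are distinct (25 of 25).
Conclusion: YES.

YES


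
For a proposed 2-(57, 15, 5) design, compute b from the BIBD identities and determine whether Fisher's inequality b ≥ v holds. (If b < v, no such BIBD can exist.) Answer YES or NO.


r = λ(v − 1)/(k − 1) = 5·56/14 = 20.
b = vr/k = 57·20/15 = 76.
Fisher's inequality: b ≥ v ⇔ 76 ≥ 57? YES.

YES


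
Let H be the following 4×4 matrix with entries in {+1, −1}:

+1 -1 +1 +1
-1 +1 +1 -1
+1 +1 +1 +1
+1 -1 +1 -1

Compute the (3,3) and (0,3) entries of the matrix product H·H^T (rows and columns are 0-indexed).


Row 0 of H: [1, -1, 1, 1].
Row 3 of H: [1, -1, 1, -1].
(H·H^T)[3][3] = Σ_j H[3][j]·H[3][j] = (1)² + (-1)² + (1)² + (-1)² = 1 + 1 + 1 + 1 = 4.
(H·H^T)[0][3] = Σ_j H[0][j]·H[3][j] = (1)·(1) + (-1)·(-1) + (1)·(1) + (1)·(-1) = 1 + 1 + 1 + -1 = 2.
Rows 0 and 3 are not orthogonal (dot product = 2 ≠ 0), so H is not a Hadamard matrix.

(3,3) entry = 4; (0,3) entry = 2.


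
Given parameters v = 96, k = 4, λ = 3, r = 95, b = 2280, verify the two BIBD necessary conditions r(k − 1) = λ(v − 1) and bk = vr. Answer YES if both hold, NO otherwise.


Condition (i): r(k − 1) = 95·3 = 285; λ(v − 1) = 3·95 = 285. Match? YES.
Condition (ii): bk = 2280·4 = 9120; vr = 96·95 = 9120. Match? YES.
Both conditions hold? YES.

YES


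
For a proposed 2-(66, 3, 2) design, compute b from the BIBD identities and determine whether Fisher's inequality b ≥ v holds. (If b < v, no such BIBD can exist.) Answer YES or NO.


b = λv(v − 1)/(k(k − 1)) = 2·66·65/(3·2) = 8580/6 = 1430.
Compare with v = 66: b ≥ v, so Fisher's inequality holds.

YES


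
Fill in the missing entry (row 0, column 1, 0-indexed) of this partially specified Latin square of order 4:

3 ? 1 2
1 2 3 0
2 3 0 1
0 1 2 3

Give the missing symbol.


Row 0 contains symbols [1, 2, 3] — missing [0].
Column 1 contains symbols [1, 2, 3] — missing [0].
The missing symbol must appear in both missing sets; intersection = [0].
Therefore the hidden value is 0.

Missing value = 0.


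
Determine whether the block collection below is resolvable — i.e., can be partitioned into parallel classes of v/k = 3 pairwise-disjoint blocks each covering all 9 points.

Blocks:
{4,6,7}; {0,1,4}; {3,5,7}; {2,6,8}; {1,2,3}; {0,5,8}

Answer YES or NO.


v = 9, block size k = 3, number of blocks = 6.
For resolvability, blocks must partition into parallel classes of size v/k = 3.
Total blocks must therefore be a multiple of 3: 6 = 3·2 + 0 ⇒ divisible ✓.
Greedy packing gives 2 candidate class(es). Each should be a full parallel class (size 3, covers all 9 points).
  Class 1 (3 blocks): {4,6,7}; {1,2,3}; {0,5,8}. Points covered: [0, 1, 2, 3, 4, 5, 6, 7, 8].
  Class 2 (3 blocks): {0,1,4}; {3,5,7}; {2,6,8}. Points covered: [0, 1, 2, 3, 4, 5, 6, 7, 8].
All classes full (size 3)? YES. All classes cover every point? YES.
Resolvable? YES.

YES


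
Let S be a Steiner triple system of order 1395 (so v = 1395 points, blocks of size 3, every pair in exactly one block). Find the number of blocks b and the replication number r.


An STS(v) is a 2-(v, 3, 1) BIBD: block size k = 3, λ = 1.
Replication: r(k − 1) = λ(v − 1) ⇒ r·2 = 1395 − 1 = 1394 ⇒ r = 697.
Block count: bk = vr ⇒ b·3 = 1395·697 = 972315 ⇒ b = 324105.
(Check via b = v(v − 1)/6 = 1395·1394/6 = 1944630/6 = 324105.)

r = 697, b = 324105.


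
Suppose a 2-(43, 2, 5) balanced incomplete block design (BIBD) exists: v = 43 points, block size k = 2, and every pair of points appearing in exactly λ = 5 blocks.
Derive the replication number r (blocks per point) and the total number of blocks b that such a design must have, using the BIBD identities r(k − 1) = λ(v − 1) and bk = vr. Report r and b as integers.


Any 2-(v, k, λ) BIBD satisfies two necessary conditions:
  (i)  Each point sits in r blocks, and counting incidences through any fixed point gives r(k − 1) = λ(v − 1), so r = λ(v − 1)/(k − 1).
  (ii) Total incidences bk = vr, so b = vr/k.
Step 1: r = λ(v − 1)/(k − 1) = 5·(43 − 1)/(2 − 1) = 5·42/1 = 210/1 = 210.
Step 2: b = vr/k = 43·210/2 = 9030/2 = 4515.
Check integrality: r = 210 ∈ Z ✓, b = 4515 ∈ Z ✓.
(These identities are necessary conditions: they determine r and b for any design with these parameters, but do not by themselves prove that one exists.)

r = 210, b = 4515.


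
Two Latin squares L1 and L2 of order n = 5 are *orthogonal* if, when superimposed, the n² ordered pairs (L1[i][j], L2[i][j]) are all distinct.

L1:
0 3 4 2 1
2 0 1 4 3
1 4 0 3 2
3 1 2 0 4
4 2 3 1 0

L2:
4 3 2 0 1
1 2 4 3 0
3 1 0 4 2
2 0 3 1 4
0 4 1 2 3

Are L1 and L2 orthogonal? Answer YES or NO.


Form the n² = 25 superimposed pairs (L1[i][j], L2[i][j]), row by row (rows and columns indexed from 0):
row 0: (0,4) (3,3) (4,2) (2,0) (1,1)
row 1: (2,1) (0,2) (1,4) (4,3) (3,0)
row 2: (1,3) (4,1) (0,0) (3,4) (2,2)
row 3: (3,2) (1,0) (2,3) (0,1) (4,4)
row 4: (4,0) (2,4) (3,1) (1,2) (0,3)
Orthogonality requires all 25 pairs distinct.
Check by first coordinate: for each symbol s of L1, list the L2 entries in the n cells where L1 = s; they must all differ.
  L1 = 0: L2 entries (in reading order) 4, 2, 0, 1, 3 — all 5 distinct ✓
  L1 = 1: L2 entries (in reading order) 1, 4, 3, 0, 2 — all 5 distinct ✓
  L1 = 2: L2 entries (in reading order) 0, 1, 2, 3, 4 — all 5 distinct ✓
  L1 = 3: L2 entries (in reading order) 3, 0, 4, 2, 1 — all 5 distinct ✓
  L1 = 4: L2 entries (in reading order) 2, 3, 1, 4, 0 — all 5 distinct ✓
Every symbol of L1 meets every symbol of L2 exactly once, so all 25 pairs are distinct (25 of 25).
Conclusion: YES.

YES


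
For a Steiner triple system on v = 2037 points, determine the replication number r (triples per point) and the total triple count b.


An STS(v) is a 2-(v, 3, 1) BIBD: block size k = 3, λ = 1.
Replication: r(k − 1) = λ(v − 1) ⇒ r·2 = 2037 − 1 = 2036 ⇒ r = 1018.
Block count: bk = vr ⇒ b·3 = 2037·1018 = 2073666 ⇒ b = 691222.
(Check via b = v(v − 1)/6 = 2037·2036/6 = 4147332/6 = 691222.)

r = 1018, b = 691222.


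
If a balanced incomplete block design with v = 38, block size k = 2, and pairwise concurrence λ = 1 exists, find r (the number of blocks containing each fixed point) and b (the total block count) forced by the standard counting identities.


Any 2-(v, k, λ) BIBD satisfies two necessary conditions:
  (i)  Each point sits in r blocks, and counting incidences through any fixed point gives r(k − 1) = λ(v − 1), so r = λ(v − 1)/(k − 1).
  (ii) Total incidences bk = vr, so b = vr/k.
Step 1: r = λ(v − 1)/(k − 1) = 1·(38 − 1)/(2 − 1) = 1·37/1 = 37/1 = 37.
Step 2: b = vr/k = 38·37/2 = 1406/2 = 703.
Check integrality: r = 37 ∈ Z ✓, b = 703 ∈ Z ✓.
(These identities are necessary conditions: they determine r and b for any design with these parameters, but do not by themselves prove that one exists.)

r = 37, b = 703.


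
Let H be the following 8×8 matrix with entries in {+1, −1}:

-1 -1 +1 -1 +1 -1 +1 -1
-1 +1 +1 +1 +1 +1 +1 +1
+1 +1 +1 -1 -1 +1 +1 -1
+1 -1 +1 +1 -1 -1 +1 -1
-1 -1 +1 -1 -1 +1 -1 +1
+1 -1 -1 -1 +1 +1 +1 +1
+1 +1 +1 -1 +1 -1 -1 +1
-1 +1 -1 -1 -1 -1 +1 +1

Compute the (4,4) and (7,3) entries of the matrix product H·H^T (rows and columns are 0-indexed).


Row 3 of H: [1, -1, 1, 1, -1, -1, 1, -1].
Row 4 of H: [-1, -1, 1, -1, -1, 1, -1, 1].
Row 7 of H: [-1, 1, -1, -1, -1, -1, 1, 1].
(H·H^T)[4][4] = Σ_j H[4][j]·H[4][j] = (-1)² + (-1)² + (1)² + (-1)² + (-1)² + (1)² + (-1)² + (1)² = 1 + 1 + 1 + 1 + 1 + 1 + 1 + 1 = 8.
(H·H^T)[7][3] = Σ_j H[7][j]·H[3][j] = (-1)·(1) + (1)·(-1) + (-1)·(1) + (-1)·(1) + (-1)·(-1) + (-1)·(-1) + (1)·(1) + (1)·(-1) = -1 + -1 + -1 + -1 + 1 + 1 + 1 + -1 = -2.
Rows 7 and 3 are not orthogonal (dot product = -2 ≠ 0), so H is not a Hadamard matrix.

(4,4) entry = 8; (7,3) entry = -2.
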